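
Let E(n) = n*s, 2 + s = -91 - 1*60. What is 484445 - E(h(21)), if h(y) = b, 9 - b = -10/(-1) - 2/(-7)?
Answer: 3389738/7 ≈ 4.8425e+5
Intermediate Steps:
s = -153 (s = -2 + (-91 - 1*60) = -2 + (-91 - 60) = -2 - 151 = -153)
b = -9/7 (b = 9 - (-10/(-1) - 2/(-7)) = 9 - (-10*(-1) - 2*(-⅐)) = 9 - (10 + 2/7) = 9 - 1*72/7 = 9 - 72/7 = -9/7 ≈ -1.2857)
h(y) = -9/7
E(n) = -153*n (E(n) = n*(-153) = -153*n)
484445 - E(h(21)) = 484445 - (-153)*(-9)/7 = 484445 - 1*1377/7 = 484445 - 1377/7 = 3389738/7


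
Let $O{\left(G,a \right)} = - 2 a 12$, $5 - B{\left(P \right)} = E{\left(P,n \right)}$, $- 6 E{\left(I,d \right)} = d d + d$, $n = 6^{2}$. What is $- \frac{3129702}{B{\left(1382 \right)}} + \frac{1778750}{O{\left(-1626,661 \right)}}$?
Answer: $- \frac{25026684389}{1800564} \approx -13899.0$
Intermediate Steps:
$n = 36$
$E{\left(I,d \right)} = - \frac{d}{6} - \frac{d^{2}}{6}$ ($E{\left(I,d \right)} = - \frac{d d + d}{6} = - \frac{d^{2} + d}{6} = - \frac{d + d^{2}}{6} = - \frac{d}{6} - \frac{d^{2}}{6}$)
$B{\left(P \right)} = 227$ ($B{\left(P \right)} = 5 - \left(- \frac{1}{6}\right) 36 \left(1 + 36\right) = 5 - \left(- \frac{1}{6}\right) 36 \cdot 37 = 5 - -222 = 5 + 222 = 227$)
$O{\left(G,a \right)} = - 24 a$
$- \frac{3129702}{B{\left(1382 \right)}} + \frac{1778750}{O{\left(-1626,661 \right)}} = - \frac{3129702}{227} + \frac{1778750}{\left(-24\right) 661} = \left(-3129702\right) \frac{1}{227} + \frac{1778750}{-15864} = - \frac{3129702}{227} + 1778750 \left(- \frac{1}{15864}\right) = - \frac{3129702}{227} - \frac{889375}{7932} = - \frac{25026684389}{1800564}$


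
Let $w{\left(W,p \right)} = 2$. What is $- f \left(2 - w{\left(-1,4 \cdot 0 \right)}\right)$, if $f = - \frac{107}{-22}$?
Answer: $0$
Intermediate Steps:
$f = \frac{107}{22}$ ($f = \left(-107\right) \left(- \frac{1}{22}\right) = \frac{107}{22} \approx 4.8636$)
$- f \left(2 - w{\left(-1,4 \cdot 0 \right)}\right) = - \frac{107 \left(2 - 2\right)}{22} = - \frac{107 \cdot 0}{22} = \left(-1\right) 0 = 0$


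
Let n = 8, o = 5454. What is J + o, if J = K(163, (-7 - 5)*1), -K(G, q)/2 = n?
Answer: 5438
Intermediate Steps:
K(G, q) = -16 (K(G, q) = -2*8 = -16)
J = -16
J + o = -16 + 5454 = 5438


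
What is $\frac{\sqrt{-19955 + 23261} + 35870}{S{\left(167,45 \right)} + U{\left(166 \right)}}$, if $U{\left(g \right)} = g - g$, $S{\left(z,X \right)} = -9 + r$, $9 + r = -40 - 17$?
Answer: $- \frac{7174}{15} - \frac{\sqrt{3306}}{75} \approx -479.03$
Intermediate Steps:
$r = -66$ ($r = -9 - 57 = -66$)
$S{\left(z,X \right)} = -75$ ($S{\left(z,X \right)} = -9 - 66 = -75$)
$U{\left(g \right)} = 0$
$\frac{\sqrt{-19955 + 23261} + 35870}{S{\left(167,45 \right)} + U{\left(166 \right)}} = \frac{\sqrt{-19955 + 23261} + 35870}{-75 + 0} = \frac{\sqrt{3306} + 35870}{-75} = \left(35870 + \sqrt{3306}\right) \left(- \frac{1}{75}\right) = - \frac{7174}{15} - \frac{\sqrt{3306}}{75}$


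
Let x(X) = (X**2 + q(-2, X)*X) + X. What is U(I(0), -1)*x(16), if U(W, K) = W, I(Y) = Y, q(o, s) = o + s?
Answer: 0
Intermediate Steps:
x(X) = X + X**2 + X*(-2 + X) (x(X) = (X**2 + (-2 + X)*X) + X = (X**2 + X*(-2 + X)) + X = X + X**2 + X*(-2 + X))
U(I(0), -1)*x(16) = 0*(16*(-1 + 2*16)) = 0*(16*(-1 + 32)) = 0*(16*31) = 0*496 = 0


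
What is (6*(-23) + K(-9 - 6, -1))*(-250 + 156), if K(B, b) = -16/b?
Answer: 11468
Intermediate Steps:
(6*(-23) + K(-9 - 6, -1))*(-250 + 156) = (6*(-23) - 16/(-1))*(-250 + 156) = (-138 - 16*(-1))*(-94) = (-138 + 16)*(-94) = -122*(-94) = 11468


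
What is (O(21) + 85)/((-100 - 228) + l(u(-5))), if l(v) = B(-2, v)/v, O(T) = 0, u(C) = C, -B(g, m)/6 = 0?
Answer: -85/328 ≈ -0.25915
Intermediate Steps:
B(g, m) = 0 (B(g, m) = -6*0 = 0)
l(v) = 0 (l(v) = 0/v = 0)
(O(21) + 85)/((-100 - 228) + l(u(-5))) = (0 + 85)/((-100 - 228) + 0) = 85/(-328 + 0) = 85/(-328) = 85*(-1/328) = -85/328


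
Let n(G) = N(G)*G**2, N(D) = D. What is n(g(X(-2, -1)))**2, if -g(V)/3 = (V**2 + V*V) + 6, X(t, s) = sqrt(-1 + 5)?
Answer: 5489031744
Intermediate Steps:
X(t, s) = 2 (X(t, s) = sqrt(4) = 2)
g(V) = -18 - 6*V**2 (g(V) = -3*((V**2 + V*V) + 6) = -3*((V**2 + V**2) + 6) = -3*(2*V**2 + 6) = -3*(6 + 2*V**2) = -18 - 6*V**2)
n(G) = G**3 (n(G) = G*G**2 = G**3)
n(g(X(-2, -1)))**2 = ((-18 - 6*2**2)**3)**2 = ((-18 - 6*4)**3)**2 = ((-18 - 24)**3)**2 = ((-42)**3)**2 = (-74088)**2 = 5489031744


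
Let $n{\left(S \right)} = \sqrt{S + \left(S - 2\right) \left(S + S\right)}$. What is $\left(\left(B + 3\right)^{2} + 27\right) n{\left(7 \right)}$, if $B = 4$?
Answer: $76 \sqrt{77} \approx 666.9$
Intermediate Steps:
$n{\left(S \right)} = \sqrt{S + 2 S \left(-2 + S\right)}$ ($n{\left(S \right)} = \sqrt{S + \left(-2 + S\right) 2 S} = \sqrt{S + 2 S \left(-2 + S\right)}$)
$\left(\left(B + 3\right)^{2} + 27\right) n{\left(7 \right)} = \left(\left(4 + 3\right)^{2} + 27\right) \sqrt{7 \left(-3 + 2 \cdot 7\right)} = \left(7^{2} + 27\right) \sqrt{7 \left(-3 + 14\right)} = \left(49 + 27\right) \sqrt{7 \cdot 11} = 76 \sqrt{77}$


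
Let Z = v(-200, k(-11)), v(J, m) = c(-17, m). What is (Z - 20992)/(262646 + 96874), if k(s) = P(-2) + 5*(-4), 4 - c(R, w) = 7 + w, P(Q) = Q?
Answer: -6991/119840 ≈ -0.058336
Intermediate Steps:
c(R, w) = -3 - w (c(R, w) = 4 - (7 + w) = 4 + (-7 - w) = -3 - w)
k(s) = -22 (k(s) = -2 + 5*(-4) = -2 - 20 = -22)
v(J, m) = -3 - m
Z = 19 (Z = -3 - 1*(-22) = -3 + 22 = 19)
(Z - 20992)/(262646 + 96874) = (19 - 20992)/(262646 + 96874) = -20973/359520 = -20973*1/359520 = -6991/119840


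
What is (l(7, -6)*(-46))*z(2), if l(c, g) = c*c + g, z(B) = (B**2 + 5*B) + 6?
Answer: -39560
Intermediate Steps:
z(B) = 6 + B**2 + 5*B
l(c, g) = g + c**2 (l(c, g) = c**2 + g = g + c**2)
(l(7, -6)*(-46))*z(2) = ((-6 + 7**2)*(-46))*(6 + 2**2 + 5*2) = ((-6 + 49)*(-46))*(6 + 4 + 10) = (43*(-46))*20 = -1978*20 = -39560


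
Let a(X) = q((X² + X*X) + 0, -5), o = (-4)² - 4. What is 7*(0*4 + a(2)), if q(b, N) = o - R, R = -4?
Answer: 112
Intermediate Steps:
o = 12 (o = 16 - 4 = 12)
q(b, N) = 16 (q(b, N) = 12 - 1*(-4) = 12 + 4 = 16)
a(X) = 16
7*(0*4 + a(2)) = 7*(0*4 + 16) = 7*(0 + 16) = 7*16 = 112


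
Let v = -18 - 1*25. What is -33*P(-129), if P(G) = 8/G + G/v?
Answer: -4169/43 ≈ -96.953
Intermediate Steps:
v = -43 (v = -18 - 25 = -43)
P(G) = 8/G - G/43 (P(G) = 8/G + G/(-43) = 8/G + G*(-1/43) = 8/G - G/43)
-33*P(-129) = -33*(8/(-129) - 1/43*(-129)) = -33*(8*(-1/129) + 3) = -33*(-8/129 + 3) = -33*379/129 = -4169/43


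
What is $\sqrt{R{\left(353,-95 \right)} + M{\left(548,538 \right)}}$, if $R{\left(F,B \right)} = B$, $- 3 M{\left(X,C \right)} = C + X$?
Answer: $i \sqrt{457} \approx 21.378 i$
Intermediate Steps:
$M{\left(X,C \right)} = - \frac{C}{3} - \frac{X}{3}$ ($M{\left(X,C \right)} = - \frac{C + X}{3} = - \frac{C}{3} - \frac{X}{3}$)
$\sqrt{R{\left(353,-95 \right)} + M{\left(548,538 \right)}} = \sqrt{-95 - 362} = \sqrt{-457} = i \sqrt{457}$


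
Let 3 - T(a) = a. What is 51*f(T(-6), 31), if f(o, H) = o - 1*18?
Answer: -459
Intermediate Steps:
T(a) = 3 - a
f(o, H) = -18 + o (f(o, H) = o - 18 = -18 + o)
51*f(T(-6), 31) = 51*(-18 + (3 - 1*(-6))) = 51*(-18 + (3 + 6)) = 51*(-18 + 9) = 51*(-9) = -459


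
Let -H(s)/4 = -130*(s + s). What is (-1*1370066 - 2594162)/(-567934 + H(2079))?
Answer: -1982114/797113 ≈ -2.4866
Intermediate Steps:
H(s) = 1040*s (H(s) = -(-520)*(s + s) = -(-520)*2*s = -(-1040)*s = 1040*s)
(-1*1370066 - 2594162)/(-567934 + H(2079)) = (-1*1370066 - 2594162)/(-567934 + 1040*2079) = (-1370066 - 2594162)/(-567934 + 2162160) = -3964228/1594226 = -3964228*1/1594226 = -1982114/797113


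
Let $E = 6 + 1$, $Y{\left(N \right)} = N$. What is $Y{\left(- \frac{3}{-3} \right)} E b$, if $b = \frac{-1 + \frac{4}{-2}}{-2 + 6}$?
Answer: $- \frac{21}{4} \approx -5.25$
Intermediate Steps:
$b = - \frac{3}{4}$ ($b = \frac{-1 + 4 \left(- \frac{1}{2}\right)}{4} = \left(-1 - 2\right) \frac{1}{4} = \left(-3\right) \frac{1}{4} = - \frac{3}{4} \approx -0.75$)
$E = 7$
$Y{\left(- \frac{3}{-3} \right)} E b = - \frac{3}{-3} \cdot 7 \left(- \frac{3}{4}\right) = \left(-3\right) \left(- \frac{1}{3}\right) 7 \left(- \frac{3}{4}\right) = 1 \cdot 7 \left(- \frac{3}{4}\right) = 7 \left(- \frac{3}{4}\right) = - \frac{21}{4}$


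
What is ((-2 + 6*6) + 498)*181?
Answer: 96292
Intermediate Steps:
((-2 + 6*6) + 498)*181 = ((-2 + 36) + 498)*181 = (34 + 498)*181 = 532*181 = 96292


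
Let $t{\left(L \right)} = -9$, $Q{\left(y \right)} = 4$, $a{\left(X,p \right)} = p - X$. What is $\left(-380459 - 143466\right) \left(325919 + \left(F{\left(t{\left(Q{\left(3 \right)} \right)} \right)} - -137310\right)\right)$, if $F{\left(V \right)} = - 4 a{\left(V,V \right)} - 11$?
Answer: $-242691490650$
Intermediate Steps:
$F{\left(V \right)} = -11$ ($F{\left(V \right)} = - 4 \left(V - V\right) - 11 = \left(-4\right) 0 - 11 = 0 - 11 = -11$)
$\left(-380459 - 143466\right) \left(325919 + \left(F{\left(t{\left(Q{\left(3 \right)} \right)} \right)} - -137310\right)\right) = \left(-380459 - 143466\right) \left(325919 - -137299\right) = - 523925 \left(325919 + \left(-11 + 137310\right)\right) = - 523925 \left(325919 + 137299\right) = \left(-523925\right) 463218 = -242691490650$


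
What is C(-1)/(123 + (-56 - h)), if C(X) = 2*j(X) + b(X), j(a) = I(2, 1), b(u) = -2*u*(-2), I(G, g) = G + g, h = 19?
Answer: 1/24 ≈ 0.041667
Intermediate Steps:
b(u) = 4*u
j(a) = 3 (j(a) = 2 + 1 = 3)
C(X) = 6 + 4*X (C(X) = 2*3 + 4*X = 6 + 4*X)
C(-1)/(123 + (-56 - h)) = (6 + 4*(-1))/(123 + (-56 - 1*19)) = (6 - 4)/(123 + (-56 - 19)) = 2/(123 - 75) = 2/48 = 2*(1/48) = 1/24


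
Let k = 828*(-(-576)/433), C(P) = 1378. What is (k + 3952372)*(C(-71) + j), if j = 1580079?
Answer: 2707223497603828/433 ≈ 6.2522e+12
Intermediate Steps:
k = 476928/433 (k = 828*(-(-576)/433) = 828*(-1*(-576/433)) = 828*(576/433) = 476928/433 ≈ 1101.5)
(k + 3952372)*(C(-71) + j) = (476928/433 + 3952372)*(1378 + 1580079) = (1711854004/433)*1581457 = 2707223497603828/433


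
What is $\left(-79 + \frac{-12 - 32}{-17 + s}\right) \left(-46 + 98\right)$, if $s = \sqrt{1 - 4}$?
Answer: $- \frac{290160}{73} + \frac{572 i \sqrt{3}}{73} \approx -3974.8 + 13.572 i$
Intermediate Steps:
$s = i \sqrt{3}$ ($s = \sqrt{-3} = i \sqrt{3} \approx 1.732 i$)
$\left(-79 + \frac{-12 - 32}{-17 + s}\right) \left(-46 + 98\right) = \left(-79 + \frac{-12 - 32}{-17 + i \sqrt{3}}\right) \left(-46 + 98\right) = \left(-79 - \frac{44}{-17 + i \sqrt{3}}\right) 52 = -4108 - \frac{2288}{-17 + i \sqrt{3}}$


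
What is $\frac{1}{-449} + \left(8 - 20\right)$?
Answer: $- \frac{5389}{449} \approx -12.002$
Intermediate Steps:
$\frac{1}{-449} + \left(8 - 20\right) = - \frac{1}{449} + \left(8 - 20\right) = - \frac{1}{449} - 12 = - \frac{5389}{449}$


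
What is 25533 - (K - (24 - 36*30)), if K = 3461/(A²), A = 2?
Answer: 94447/4 ≈ 23612.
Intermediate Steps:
K = 3461/4 (K = 3461/(2²) = 3461/4 ≈ 865.25)
25533 - (K - (24 - 36*30)) = 25533 - (3461/4 - (24 - 36*30)) = 25533 - (3461/4 - (24 - 1080)) = 25533 - (3461/4 - 1*(-1056)) = 25533 - (3461/4 + 1056) = 25533 - 1*7685/4 = 25533 - 7685/4 = 94447/4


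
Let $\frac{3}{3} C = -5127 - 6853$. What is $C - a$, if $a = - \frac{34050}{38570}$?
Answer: $- \frac{46203455}{3857} \approx -11979.0$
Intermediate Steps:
$a = - \frac{3405}{3857}$ ($a = \left(-34050\right) \frac{1}{38570} = - \frac{3405}{3857} \approx -0.88281$)
$C = -11980$ ($C = -5127 - 6853 = -11980$)
$C - a = -11980 - - \frac{3405}{3857} = -11980 + \frac{3405}{3857} = - \frac{46203455}{3857}$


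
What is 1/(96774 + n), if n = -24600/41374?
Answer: 20687/2001951438 ≈ 1.0333e-5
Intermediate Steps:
n = -12300/20687 (n = -24600*1/41374 = -12300/20687 ≈ -0.59458)
1/(96774 + n) = 1/(96774 - 12300/20687) = 1/(2001951438/20687) = 20687/2001951438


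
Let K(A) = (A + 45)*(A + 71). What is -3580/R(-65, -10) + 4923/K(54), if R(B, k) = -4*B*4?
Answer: -217681/71500 ≈ -3.0445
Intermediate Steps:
R(B, k) = -16*B
K(A) = (45 + A)*(71 + A)
-3580/R(-65, -10) + 4923/K(54) = -3580/((-16*(-65))) + 4923/(3195 + 54**2 + 116*54) = -3580/1040 + 4923/(3195 + 2916 + 6264) = -3580*1/1040 + 4923/12375 = -179/52 + 4923*(1/12375) = -179/52 + 547/1375 = -217681/71500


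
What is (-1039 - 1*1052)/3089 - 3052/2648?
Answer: -3741149/2044918 ≈ -1.8295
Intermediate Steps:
(-1039 - 1*1052)/3089 - 3052/2648 = (-1039 - 1052)*(1/3089) - 3052*1/2648 = -2091*1/3089 - 763/662 = -2091/3089 - 763/662 = -3741149/2044918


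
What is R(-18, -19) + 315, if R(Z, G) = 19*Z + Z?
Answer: -45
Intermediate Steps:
R(Z, G) = 20*Z
R(-18, -19) + 315 = 20*(-18) + 315 = -360 + 315 = -45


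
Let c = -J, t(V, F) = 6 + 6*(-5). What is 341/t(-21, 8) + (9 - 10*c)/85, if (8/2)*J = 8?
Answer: -28289/2040 ≈ -13.867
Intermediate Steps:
J = 2 (J = (¼)*8 = 2)
t(V, F) = -24 (t(V, F) = 6 - 30 = -24)
c = -2 (c = -1*2 = -2)
341/t(-21, 8) + (9 - 10*c)/85 = 341/(-24) + (9 - 10*(-2))/85 = 341*(-1/24) + (9 + 20)*(1/85) = -341/24 + 29*(1/85) = -341/24 + 29/85 = -28289/2040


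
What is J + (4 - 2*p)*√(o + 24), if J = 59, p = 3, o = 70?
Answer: 59 - 2*√94 ≈ 39.609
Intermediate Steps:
J + (4 - 2*p)*√(o + 24) = 59 + (4 - 2*3)*√(70 + 24) = 59 + (4 - 6)*√94 = 59 - 2*√94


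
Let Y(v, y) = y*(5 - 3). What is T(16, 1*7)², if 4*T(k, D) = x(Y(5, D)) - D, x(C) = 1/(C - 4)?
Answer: 4761/1600 ≈ 2.9756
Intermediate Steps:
Y(v, y) = 2*y (Y(v, y) = y*2 = 2*y)
x(C) = 1/(-4 + C)
T(k, D) = -D/4 + 1/(4*(-4 + 2*D)) (T(k, D) = (1/(-4 + 2*D) - D)/4 = -D/4 + 1/(4*(-4 + 2*D)))
T(16, 1*7)² = ((1 - 2*1*7*(-2 + 1*7))/(8*(-2 + 1*7)))² = ((1 - 2*7*(-2 + 7))/(8*(-2 + 7)))² = ((⅛)*(1 - 2*7*5)/5)² = ((⅛)*(⅕)*(1 - 70))² = ((⅛)*(⅕)*(-69))² = (-69/40)² = 4761/1600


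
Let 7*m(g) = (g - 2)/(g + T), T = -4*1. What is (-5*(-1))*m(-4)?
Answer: 15/28 ≈ 0.53571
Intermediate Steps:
T = -4
m(g) = (-2 + g)/(7*(-4 + g)) (m(g) = ((g - 2)/(g - 4))/7 = ((-2 + g)/(-4 + g))/7 = (-2 + g)/(7*(-4 + g)))
(-5*(-1))*m(-4) = (-5*(-1))*((-2 - 4)/(7*(-4 - 4))) = 5*((⅐)*(-6)/(-8)) = 5*((⅐)*(-⅛)*(-6)) = 5*(3/28) = 15/28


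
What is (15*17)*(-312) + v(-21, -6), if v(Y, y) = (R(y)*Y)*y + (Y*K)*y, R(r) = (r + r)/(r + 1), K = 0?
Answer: -396288/5 ≈ -79258.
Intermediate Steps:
R(r) = 2*r/(1 + r) (R(r) = (2*r)/(1 + r) = 2*r/(1 + r))
v(Y, y) = 2*Y*y²/(1 + y) (v(Y, y) = ((2*y/(1 + y))*Y)*y + (Y*0)*y = (2*Y*y/(1 + y))*y + 0*y = 2*Y*y²/(1 + y) + 0 = 2*Y*y²/(1 + y))
(15*17)*(-312) + v(-21, -6) = (15*17)*(-312) + 2*(-21)*(-6)²/(1 - 6) = 255*(-312) + 2*(-21)*36/(-5) = -79560 + 2*(-21)*36*(-⅕) = -79560 + 1512/5 = -396288/5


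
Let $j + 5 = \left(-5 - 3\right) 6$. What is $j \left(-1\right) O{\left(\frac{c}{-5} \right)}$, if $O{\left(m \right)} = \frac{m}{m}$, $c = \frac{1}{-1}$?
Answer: $53$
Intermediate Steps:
$c = -1$
$j = -53$ ($j = -5 + \left(-5 - 3\right) 6 = -5 - 48 = -53$)
$O{\left(m \right)} = 1$
$j \left(-1\right) O{\left(\frac{c}{-5} \right)} = \left(-53\right) \left(-1\right) 1 = 53 \cdot 1 = 53$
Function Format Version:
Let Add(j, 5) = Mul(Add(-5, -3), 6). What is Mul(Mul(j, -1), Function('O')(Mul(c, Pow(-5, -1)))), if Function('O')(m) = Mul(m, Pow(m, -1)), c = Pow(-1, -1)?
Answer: 53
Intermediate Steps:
c = -1
j = -53 (j = Add(-5, Mul(Add(-5, -3), 6)) = Add(-5, Mul(-8, 6)) = Add(-5, -48) = -53)
Function('O')(m) = 1
Mul(Mul(j, -1), Function('O')(Mul(c, Pow(-5, -1)))) = Mul(Mul(-53, -1), 1) = Mul(53, 1) = 53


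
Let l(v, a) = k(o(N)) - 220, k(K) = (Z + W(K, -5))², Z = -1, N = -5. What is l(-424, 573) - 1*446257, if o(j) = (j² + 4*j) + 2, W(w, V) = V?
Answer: -446441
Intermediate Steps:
o(j) = 2 + j² + 4*j
k(K) = 36 (k(K) = (-1 - 5)² = (-6)² = 36)
l(v, a) = -184 (l(v, a) = 36 - 220 = -184)
l(-424, 573) - 1*446257 = -184 - 1*446257 = -184 - 446257 = -446441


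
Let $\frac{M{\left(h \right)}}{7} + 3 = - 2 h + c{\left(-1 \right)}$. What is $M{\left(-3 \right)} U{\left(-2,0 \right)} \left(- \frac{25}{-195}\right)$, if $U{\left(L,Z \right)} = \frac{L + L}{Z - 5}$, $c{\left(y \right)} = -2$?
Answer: $\frac{28}{39} \approx 0.71795$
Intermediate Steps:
$U{\left(L,Z \right)} = \frac{2 L}{-5 + Z}$
$M{\left(h \right)} = -35 - 14 h$ ($M{\left(h \right)} = -21 + 7 \left(- 2 h - 2\right) = -21 + 7 \left(-2 - 2 h\right) = -21 - \left(14 + 14 h\right) = -35 - 14 h$)
$M{\left(-3 \right)} U{\left(-2,0 \right)} \left(- \frac{25}{-195}\right) = \left(-35 - -42\right) 2 \left(-2\right) \frac{1}{-5 + 0} \left(- \frac{25}{-195}\right) = \left(-35 + 42\right) 2 \left(-2\right) \frac{1}{-5} \left(\left(-25\right) \left(- \frac{1}{195}\right)\right) = 7 \cdot 2 \left(-2\right) \left(- \frac{1}{5}\right) \frac{5}{39} = 7 \cdot \frac{4}{5} \cdot \frac{5}{39} = \frac{28}{5} \cdot \frac{5}{39} = \frac{28}{39}$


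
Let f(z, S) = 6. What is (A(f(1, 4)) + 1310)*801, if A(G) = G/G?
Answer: 1050111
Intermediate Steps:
A(G) = 1
(A(f(1, 4)) + 1310)*801 = (1 + 1310)*801 = 1311*801 = 1050111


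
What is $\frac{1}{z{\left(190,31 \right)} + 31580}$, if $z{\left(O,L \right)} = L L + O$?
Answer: $\frac{1}{32731} \approx 3.0552 \cdot 10^{-5}$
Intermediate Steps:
$z{\left(O,L \right)} = O + L^{2}$ ($z{\left(O,L \right)} = L^{2} + O = O + L^{2}$)
$\frac{1}{z{\left(190,31 \right)} + 31580} = \frac{1}{\left(190 + 31^{2}\right) + 31580} = \frac{1}{\left(190 + 961\right) + 31580} = \frac{1}{1151 + 31580} = \frac{1}{32731}$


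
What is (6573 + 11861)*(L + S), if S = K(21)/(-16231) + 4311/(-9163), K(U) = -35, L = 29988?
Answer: 82213524569978152/148724653 ≈ 5.5279e+8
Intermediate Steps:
S = -69651136/148724653 (S = -35/(-16231) + 4311/(-9163) = -35*(-1/16231) + 4311*(-1/9163) = 35/16231 - 4311/9163 = -69651136/148724653 ≈ -0.46832)
(6573 + 11861)*(L + S) = (6573 + 11861)*(29988 - 69651136/148724653) = 18434*(4459885243028/148724653) = 82213524569978152/148724653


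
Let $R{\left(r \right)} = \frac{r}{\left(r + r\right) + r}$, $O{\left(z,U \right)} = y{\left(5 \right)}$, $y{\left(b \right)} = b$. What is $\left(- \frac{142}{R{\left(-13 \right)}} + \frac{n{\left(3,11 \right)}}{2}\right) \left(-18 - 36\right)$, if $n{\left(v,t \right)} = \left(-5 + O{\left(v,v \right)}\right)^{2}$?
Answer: $23004$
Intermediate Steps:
$O{\left(z,U \right)} = 5$
$n{\left(v,t \right)} = 0$ ($n{\left(v,t \right)} = \left(-5 + 5\right)^{2} = 0^{2} = 0$)
$R{\left(r \right)} = \frac{1}{3}$ ($R{\left(r \right)} = \frac{r}{2 r + r} = \frac{r}{3 r} = r \frac{1}{3 r} = \frac{1}{3}$)
$\left(- \frac{142}{R{\left(-13 \right)}} + \frac{n{\left(3,11 \right)}}{2}\right) \left(-18 - 36\right) = \left(- 142 \frac{1}{\frac{1}{3}} + \frac{0}{2}\right) \left(-18 - 36\right) = \left(\left(-142\right) 3 + 0 \cdot \frac{1}{2}\right) \left(-18 - 36\right) = \left(-426 + 0\right) \left(-54\right) = \left(-426\right) \left(-54\right) = 23004$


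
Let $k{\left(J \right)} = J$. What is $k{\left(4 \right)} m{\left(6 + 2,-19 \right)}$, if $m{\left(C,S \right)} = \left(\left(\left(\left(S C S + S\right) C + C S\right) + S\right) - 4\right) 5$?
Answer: $455540$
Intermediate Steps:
$m{\left(C,S \right)} = -20 + 5 S + 5 C S + 5 C \left(S + C S^{2}\right)$ ($m{\left(C,S \right)} = \left(\left(\left(\left(C S S + S\right) C + C S\right) + S\right) - 4\right) 5 = \left(\left(\left(\left(C S^{2} + S\right) C + C S\right) + S\right) - 4\right) 5 = \left(\left(\left(\left(S + C S^{2}\right) C + C S\right) + S\right) - 4\right) 5 = \left(\left(\left(C \left(S + C S^{2}\right) + C S\right) + S\right) - 4\right) 5 = \left(\left(\left(C S + C \left(S + C S^{2}\right)\right) + S\right) - 4\right) 5 = \left(\left(S + C S + C \left(S + C S^{2}\right)\right) - 4\right) 5 = \left(-4 + S + C S + C \left(S + C S^{2}\right)\right) 5 = -20 + 5 S + 5 C S + 5 C \left(S + C S^{2}\right)$)
$k{\left(4 \right)} m{\left(6 + 2,-19 \right)} = 4 \left(-20 + 5 \left(-19\right) + 5 \left(6 + 2\right)^{2} \left(-19\right)^{2} + 10 \left(6 + 2\right) \left(-19\right)\right) = 4 \left(-20 - 95 + 5 \cdot 8^{2} \cdot 361 + 10 \cdot 8 \left(-19\right)\right) = 4 \left(-20 - 95 + 5 \cdot 64 \cdot 361 - 1520\right) = 4 \left(-20 - 95 + 115520 - 1520\right) = 4 \cdot 113885 = 455540$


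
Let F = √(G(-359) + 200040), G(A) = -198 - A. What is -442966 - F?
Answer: -442966 - √200201 ≈ -4.4341e+5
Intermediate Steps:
F = √200201 (F = √((-198 - 1*(-359)) + 200040) = √((-198 + 359) + 200040) = √(161 + 200040) = √200201 ≈ 447.44)
-442966 - F = -442966 - √200201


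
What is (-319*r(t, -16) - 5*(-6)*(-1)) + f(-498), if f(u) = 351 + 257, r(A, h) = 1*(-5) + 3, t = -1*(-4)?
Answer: 1216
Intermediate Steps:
t = 4
r(A, h) = -2 (r(A, h) = -5 + 3 = -2)
f(u) = 608
(-319*r(t, -16) - 5*(-6)*(-1)) + f(-498) = (-319*(-2) - 5*(-6)*(-1)) + 608 = (638 + 30*(-1)) + 608 = (638 - 30) + 608 = 608 + 608 = 1216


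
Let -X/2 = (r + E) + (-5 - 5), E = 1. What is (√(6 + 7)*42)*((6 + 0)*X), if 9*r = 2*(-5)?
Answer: 5096*√13 ≈ 18374.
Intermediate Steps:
r = -10/9 (r = (2*(-5))/9 = (⅑)*(-10) = -10/9 ≈ -1.1111)
X = 182/9 (X = -2*((-10/9 + 1) + (-5 - 5)) = -2*(-⅑ - 10) = -2*(-91/9) = 182/9 ≈ 20.222)
(√(6 + 7)*42)*((6 + 0)*X) = (√(6 + 7)*42)*((6 + 0)*(182/9)) = (√13*42)*(6*(182/9)) = (42*√13)*(364/3) = 5096*√13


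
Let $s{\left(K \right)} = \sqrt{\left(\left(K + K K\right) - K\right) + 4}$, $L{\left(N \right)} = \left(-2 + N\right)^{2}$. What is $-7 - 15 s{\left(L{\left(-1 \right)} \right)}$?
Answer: $-7 - 15 \sqrt{85} \approx -145.29$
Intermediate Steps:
$s{\left(K \right)} = \sqrt{4 + K^{2}}$ ($s{\left(K \right)} = \sqrt{\left(\left(K + K^{2}\right) - K\right) + 4} = \sqrt{K^{2} + 4} = \sqrt{4 + K^{2}}$)
$-7 - 15 s{\left(L{\left(-1 \right)} \right)} = -7 - 15 \sqrt{4 + \left(\left(-2 - 1\right)^{2}\right)^{2}} = -7 - 15 \sqrt{4 + \left(\left(-3\right)^{2}\right)^{2}} = -7 - 15 \sqrt{4 + 9^{2}} = -7 - 15 \sqrt{4 + 81} = -7 - 15 \sqrt{85}$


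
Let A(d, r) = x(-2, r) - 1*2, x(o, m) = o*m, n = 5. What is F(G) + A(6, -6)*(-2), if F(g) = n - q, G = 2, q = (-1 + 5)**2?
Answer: -31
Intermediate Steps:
q = 16 (q = 4**2 = 16)
x(o, m) = m*o
A(d, r) = -2 - 2*r (A(d, r) = r*(-2) - 1*2 = -2*r - 2 = -2 - 2*r)
F(g) = -11 (F(g) = 5 - 1*16 = 5 - 16 = -11)
F(G) + A(6, -6)*(-2) = -11 + (-2 - 2*(-6))*(-2) = -11 + (-2 + 12)*(-2) = -11 + 10*(-2) = -11 - 20 = -31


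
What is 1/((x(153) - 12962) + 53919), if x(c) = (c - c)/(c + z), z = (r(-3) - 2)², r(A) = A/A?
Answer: 1/40957 ≈ 2.4416e-5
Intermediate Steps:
r(A) = 1
z = 1 (z = (1 - 2)² = (-1)² = 1)
x(c) = 0 (x(c) = (c - c)/(c + 1) = 0/(1 + c) = 0)
1/((x(153) - 12962) + 53919) = 1/((0 - 12962) + 53919) = 1/(-12962 + 53919) = 1/40957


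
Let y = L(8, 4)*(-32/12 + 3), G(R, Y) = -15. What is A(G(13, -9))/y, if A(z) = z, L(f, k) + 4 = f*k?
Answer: -45/28 ≈ -1.6071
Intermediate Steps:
L(f, k) = -4 + f*k
y = 28/3 (y = (-4 + 8*4)*(-32/12 + 3) = (-4 + 32)*(-32*1/12 + 3) = 28*(-8/3 + 3) = 28*(⅓) = 28/3 ≈ 9.3333)
A(G(13, -9))/y = -15/28/3 = -15*3/28 = -45/28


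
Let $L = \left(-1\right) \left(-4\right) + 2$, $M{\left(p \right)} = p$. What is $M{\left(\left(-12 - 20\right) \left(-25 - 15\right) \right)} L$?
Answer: $7680$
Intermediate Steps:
$L = 6$ ($L = 4 + 2 = 6$)
$M{\left(\left(-12 - 20\right) \left(-25 - 15\right) \right)} L = \left(-12 - 20\right) \left(-25 - 15\right) 6 = \left(-32\right) \left(-40\right) 6 = 1280 \cdot 6 = 7680$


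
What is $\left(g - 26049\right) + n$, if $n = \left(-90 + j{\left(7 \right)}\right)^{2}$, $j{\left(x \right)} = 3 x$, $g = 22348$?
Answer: $1060$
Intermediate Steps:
$n = 4761$ ($n = \left(-90 + 3 \cdot 7\right)^{2} = \left(-90 + 21\right)^{2} = \left(-69\right)^{2} = 4761$)
$\left(g - 26049\right) + n = \left(22348 - 26049\right) + 4761 = -3701 + 4761 = 1060$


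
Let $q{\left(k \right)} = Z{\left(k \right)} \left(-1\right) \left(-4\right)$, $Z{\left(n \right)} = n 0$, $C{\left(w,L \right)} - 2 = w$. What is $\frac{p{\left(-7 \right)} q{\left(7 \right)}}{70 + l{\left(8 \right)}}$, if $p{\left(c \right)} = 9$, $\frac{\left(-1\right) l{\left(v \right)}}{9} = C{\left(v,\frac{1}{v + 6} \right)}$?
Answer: $0$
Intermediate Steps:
$C{\left(w,L \right)} = 2 + w$
$l{\left(v \right)} = -18 - 9 v$ ($l{\left(v \right)} = - 9 \left(2 + v\right) = -18 - 9 v$)
$Z{\left(n \right)} = 0$
$q{\left(k \right)} = 0$ ($q{\left(k \right)} = 0 \left(-1\right) \left(-4\right) = 0 \left(-4\right) = 0$)
$\frac{p{\left(-7 \right)} q{\left(7 \right)}}{70 + l{\left(8 \right)}} = \frac{9 \cdot 0}{70 - 90} = \frac{0}{70 - 90} = \frac{0}{-20} = 0 \left(- \frac{1}{20}\right) = 0$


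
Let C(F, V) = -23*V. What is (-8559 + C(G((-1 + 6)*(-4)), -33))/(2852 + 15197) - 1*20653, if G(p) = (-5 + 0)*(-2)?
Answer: -372773797/18049 ≈ -20653.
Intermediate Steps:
G(p) = 10 (G(p) = -5*(-2) = 10)
(-8559 + C(G((-1 + 6)*(-4)), -33))/(2852 + 15197) - 1*20653 = (-8559 - 23*(-33))/(2852 + 15197) - 1*20653 = (-8559 + 759)/18049 - 20653 = -7800*1/18049 - 20653 = -7800/18049 - 20653 = -372773797/18049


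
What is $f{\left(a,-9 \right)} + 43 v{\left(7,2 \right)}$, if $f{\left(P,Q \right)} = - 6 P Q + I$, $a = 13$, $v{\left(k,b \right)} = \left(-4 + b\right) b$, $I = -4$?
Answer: $526$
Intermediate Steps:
$v{\left(k,b \right)} = b \left(-4 + b\right)$
$f{\left(P,Q \right)} = -4 - 6 P Q$ ($f{\left(P,Q \right)} = - 6 P Q - 4 = -4 - 6 P Q$)
$f{\left(a,-9 \right)} + 43 v{\left(7,2 \right)} = \left(-4 - 78 \left(-9\right)\right) + 43 \cdot 2 \left(-4 + 2\right) = \left(-4 + 702\right) + 43 \cdot 2 \left(-2\right) = 698 + 43 \left(-4\right) = 698 - 172 = 526$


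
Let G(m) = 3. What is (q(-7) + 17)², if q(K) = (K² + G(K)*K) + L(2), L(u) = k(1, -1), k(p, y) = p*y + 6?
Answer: 2500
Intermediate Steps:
k(p, y) = 6 + p*y
L(u) = 5 (L(u) = 6 + 1*(-1) = 6 - 1 = 5)
q(K) = 5 + K² + 3*K (q(K) = (K² + 3*K) + 5 = 5 + K² + 3*K)
(q(-7) + 17)² = ((5 + (-7)² + 3*(-7)) + 17)² = ((5 + 49 - 21) + 17)² = (33 + 17)² = 50² = 2500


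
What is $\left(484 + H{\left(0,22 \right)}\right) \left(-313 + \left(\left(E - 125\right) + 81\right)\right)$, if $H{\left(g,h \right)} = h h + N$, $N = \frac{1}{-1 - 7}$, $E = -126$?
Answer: $- \frac{3739869}{8} \approx -4.6748 \cdot 10^{5}$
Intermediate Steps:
$N = - \frac{1}{8}$ ($N = \frac{1}{-8} = - \frac{1}{8} \approx -0.125$)
$H{\left(g,h \right)} = - \frac{1}{8} + h^{2}$ ($H{\left(g,h \right)} = h h - \frac{1}{8} = h^{2} - \frac{1}{8} = - \frac{1}{8} + h^{2}$)
$\left(484 + H{\left(0,22 \right)}\right) \left(-313 + \left(\left(E - 125\right) + 81\right)\right) = \left(484 - \left(\frac{1}{8} - 22^{2}\right)\right) \left(-313 + \left(\left(-126 - 125\right) + 81\right)\right) = \left(484 + \left(- \frac{1}{8} + 484\right)\right) \left(-313 + \left(-251 + 81\right)\right) = \left(484 + \frac{3871}{8}\right) \left(-313 - 170\right) = \frac{7743}{8} \left(-483\right) = - \frac{3739869}{8}$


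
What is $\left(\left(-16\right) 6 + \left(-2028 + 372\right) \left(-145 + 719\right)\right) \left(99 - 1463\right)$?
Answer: $1296672960$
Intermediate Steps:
$\left(\left(-16\right) 6 + \left(-2028 + 372\right) \left(-145 + 719\right)\right) \left(99 - 1463\right) = \left(-96 - 950544\right) \left(-1364\right) = \left(-950640\right) \left(-1364\right) = 1296672960$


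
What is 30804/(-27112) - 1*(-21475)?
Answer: 145549849/6778 ≈ 21474.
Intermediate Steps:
30804/(-27112) - 1*(-21475) = 30804*(-1/27112) + 21475 = -7701/6778 + 21475 = 145549849/6778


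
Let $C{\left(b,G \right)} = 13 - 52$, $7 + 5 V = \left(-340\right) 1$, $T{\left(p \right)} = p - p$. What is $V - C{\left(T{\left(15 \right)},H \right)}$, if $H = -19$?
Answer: $- \frac{152}{5} \approx -30.4$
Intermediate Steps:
$T{\left(p \right)} = 0$
$V = - \frac{347}{5}$ ($V = - \frac{7}{5} + \frac{\left(-340\right) 1}{5} = - \frac{7}{5} + \frac{1}{5} \left(-340\right) = - \frac{7}{5} - 68 = - \frac{347}{5} \approx -69.4$)
$C{\left(b,G \right)} = -39$
$V - C{\left(T{\left(15 \right)},H \right)} = - \frac{347}{5} - -39 = - \frac{347}{5} + 39 = - \frac{152}{5}$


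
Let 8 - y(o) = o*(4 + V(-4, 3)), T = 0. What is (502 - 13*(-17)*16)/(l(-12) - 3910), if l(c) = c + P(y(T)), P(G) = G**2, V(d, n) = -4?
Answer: -673/643 ≈ -1.0467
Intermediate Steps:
y(o) = 8 (y(o) = 8 - o*(4 - 4) = 8 - o*0 = 8 - 1*0 = 8 + 0 = 8)
l(c) = 64 + c (l(c) = c + 8**2 = c + 64 = 64 + c)
(502 - 13*(-17)*16)/(l(-12) - 3910) = (502 - 13*(-17)*16)/((64 - 12) - 3910) = (502 + 221*16)/(52 - 3910) = (502 + 3536)/(-3858) = 4038*(-1/3858) = -673/643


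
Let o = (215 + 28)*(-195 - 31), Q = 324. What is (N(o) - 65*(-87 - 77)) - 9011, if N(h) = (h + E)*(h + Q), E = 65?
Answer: 2994646331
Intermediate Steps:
o = -54918 (o = 243*(-226) = -54918)
N(h) = (65 + h)*(324 + h) (N(h) = (h + 65)*(h + 324) = (65 + h)*(324 + h))
(N(o) - 65*(-87 - 77)) - 9011 = ((21060 + (-54918)**2 + 389*(-54918)) - 65*(-87 - 77)) - 9011 = ((21060 + 3015986724 - 21363102) - 65*(-164)) - 9011 = (2994644682 + 10660) - 9011 = 2994655342 - 9011 = 2994646331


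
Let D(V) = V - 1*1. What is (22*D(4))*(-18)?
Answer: -1188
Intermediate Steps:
D(V) = -1 + V (D(V) = V - 1 = -1 + V)
(22*D(4))*(-18) = (22*(-1 + 4))*(-18) = (22*3)*(-18) = 66*(-18) = -1188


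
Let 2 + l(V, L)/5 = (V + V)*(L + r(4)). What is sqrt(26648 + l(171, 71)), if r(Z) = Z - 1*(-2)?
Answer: 2*sqrt(39577) ≈ 397.88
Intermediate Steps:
r(Z) = 2 + Z (r(Z) = Z + 2 = 2 + Z)
l(V, L) = -10 + 10*V*(6 + L) (l(V, L) = -10 + 5*((V + V)*(L + (2 + 4))) = -10 + 5*((2*V)*(L + 6)) = -10 + 5*((2*V)*(6 + L)) = -10 + 5*(2*V*(6 + L)) = -10 + 10*V*(6 + L))
sqrt(26648 + l(171, 71)) = sqrt(26648 + (-10 + 60*171 + 10*71*171)) = sqrt(26648 + (-10 + 10260 + 121410)) = sqrt(26648 + 131660) = sqrt(158308) = 2*sqrt(39577)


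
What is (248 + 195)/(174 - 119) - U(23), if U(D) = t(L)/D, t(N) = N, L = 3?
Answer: 10024/1265 ≈ 7.9241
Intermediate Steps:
U(D) = 3/D
(248 + 195)/(174 - 119) - U(23) = (248 + 195)/(174 - 119) - 3/23 = 443/55 - 3/23 = 10024/1265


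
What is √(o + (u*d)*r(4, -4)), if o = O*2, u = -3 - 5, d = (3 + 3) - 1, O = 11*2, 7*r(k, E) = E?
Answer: 6*√91/7 ≈ 8.1766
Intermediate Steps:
r(k, E) = E/7
O = 22
d = 5 (d = 6 - 1 = 5)
u = -8
o = 44 (o = 22*2 = 44)
√(o + (u*d)*r(4, -4)) = √(44 + (-8*5)*((⅐)*(-4))) = √(44 - 40*(-4/7)) = √(44 + 160/7) = √(468/7) = 6*√91/7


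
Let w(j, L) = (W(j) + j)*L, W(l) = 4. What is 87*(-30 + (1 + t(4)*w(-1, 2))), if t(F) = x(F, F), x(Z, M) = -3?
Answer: -4089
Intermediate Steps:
t(F) = -3
w(j, L) = L*(4 + j) (w(j, L) = (4 + j)*L = L*(4 + j))
87*(-30 + (1 + t(4)*w(-1, 2))) = 87*(-30 + (1 - 6*(4 - 1))) = 87*(-30 + (1 - 6*3)) = 87*(-30 + (1 - 3*6)) = 87*(-30 + (1 - 18)) = 87*(-30 - 17) = 87*(-47) = -4089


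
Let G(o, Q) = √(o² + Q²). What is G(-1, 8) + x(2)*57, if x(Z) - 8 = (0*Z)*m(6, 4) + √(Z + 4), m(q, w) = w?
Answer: 456 + √65 + 57*√6 ≈ 603.68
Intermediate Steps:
G(o, Q) = √(Q² + o²)
x(Z) = 8 + √(4 + Z) (x(Z) = 8 + ((0*Z)*4 + √(Z + 4)) = 8 + (0*4 + √(4 + Z)) = 8 + (0 + √(4 + Z)) = 8 + √(4 + Z))
G(-1, 8) + x(2)*57 = √(8² + (-1)²) + (8 + √(4 + 2))*57 = √(64 + 1) + (8 + √6)*57 = √65 + (456 + 57*√6) = 456 + √65 + 57*√6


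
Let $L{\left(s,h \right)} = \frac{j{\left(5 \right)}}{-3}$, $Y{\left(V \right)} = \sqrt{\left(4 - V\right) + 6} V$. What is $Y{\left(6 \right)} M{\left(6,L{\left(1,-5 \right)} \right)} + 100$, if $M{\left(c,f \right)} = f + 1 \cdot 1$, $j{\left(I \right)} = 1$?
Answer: $108$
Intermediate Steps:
$Y{\left(V \right)} = V \sqrt{10 - V}$ ($Y{\left(V \right)} = \sqrt{10 - V} V = V \sqrt{10 - V}$)
$L{\left(s,h \right)} = - \frac{1}{3}$ ($L{\left(s,h \right)} = 1 \frac{1}{-3} = 1 \left(- \frac{1}{3}\right) = - \frac{1}{3}$)
$M{\left(c,f \right)} = 1 + f$ ($M{\left(c,f \right)} = f + 1 = 1 + f$)
$Y{\left(6 \right)} M{\left(6,L{\left(1,-5 \right)} \right)} + 100 = 6 \sqrt{10 - 6} \left(1 - \frac{1}{3}\right) + 100 = 6 \sqrt{10 - 6} \cdot \frac{2}{3} + 100 = 6 \sqrt{4} \cdot \frac{2}{3} + 100 = 6 \cdot 2 \cdot \frac{2}{3} + 100 = 12 \cdot \frac{2}{3} + 100 = 8 + 100 = 108$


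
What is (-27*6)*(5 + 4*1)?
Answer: -1458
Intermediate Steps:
(-27*6)*(5 + 4*1) = -162*(5 + 4) = -162*9 = -1458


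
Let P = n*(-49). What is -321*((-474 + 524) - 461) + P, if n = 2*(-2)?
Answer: 132127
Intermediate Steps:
n = -4
P = 196 (P = -4*(-49) = 196)
-321*((-474 + 524) - 461) + P = -321*((-474 + 524) - 461) + 196 = -321*(50 - 461) + 196 = -321*(-411) + 196 = 131931 + 196 = 132127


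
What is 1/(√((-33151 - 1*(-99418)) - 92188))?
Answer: -I/161 ≈ -0.0062112*I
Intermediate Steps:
1/(√((-33151 - 1*(-99418)) - 92188)) = 1/(√((-33151 + 99418) - 92188)) = 1/(√(66267 - 92188)) = 1/(√(-25921)) = 1/(161*I) = -I/161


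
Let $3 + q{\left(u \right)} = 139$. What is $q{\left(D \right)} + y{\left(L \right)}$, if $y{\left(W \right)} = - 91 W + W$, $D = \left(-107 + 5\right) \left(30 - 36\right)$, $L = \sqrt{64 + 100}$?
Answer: $136 - 180 \sqrt{41} \approx -1016.6$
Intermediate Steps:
$L = 2 \sqrt{41}$ ($L = \sqrt{164} = 2 \sqrt{41} \approx 12.806$)
$D = 612$ ($D = \left(-102\right) \left(-6\right) = 612$)
$y{\left(W \right)} = - 90 W$
$q{\left(u \right)} = 136$ ($q{\left(u \right)} = -3 + 139 = 136$)
$q{\left(D \right)} + y{\left(L \right)} = 136 - 90 \cdot 2 \sqrt{41} = 136 - 180 \sqrt{41}$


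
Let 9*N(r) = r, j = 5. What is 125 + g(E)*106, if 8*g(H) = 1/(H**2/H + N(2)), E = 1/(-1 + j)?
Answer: 2602/17 ≈ 153.06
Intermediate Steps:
N(r) = r/9
E = 1/4 (E = 1/(-1 + 5) = 1/4 ≈ 0.25000)
g(H) = 1/(8*(2/9 + H)) (g(H) = 1/(8*(H**2/H + (1/9)*2)) = 1/(8*(H + 2/9)) = 1/(8*(2/9 + H)))
125 + g(E)*106 = 125 + (9/(8*(2 + 9*(1/4))))*106 = 125 + (9/(8*(2 + 9/4)))*106 = 125 + (9/(8*(17/4)))*106 = 125 + ((9/8)*(4/17))*106 = 125 + (9/34)*106 = 125 + 477/17 = 2602/17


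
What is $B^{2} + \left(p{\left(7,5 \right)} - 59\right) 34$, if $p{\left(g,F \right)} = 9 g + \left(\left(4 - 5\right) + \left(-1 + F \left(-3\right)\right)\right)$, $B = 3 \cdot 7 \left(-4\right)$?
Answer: $6614$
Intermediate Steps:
$B = -84$ ($B = 21 \left(-4\right) = -84$)
$p{\left(g,F \right)} = -2 - 3 F + 9 g$ ($p{\left(g,F \right)} = 9 g - \left(2 + 3 F\right) = -2 - 3 F + 9 g$)
$B^{2} + \left(p{\left(7,5 \right)} - 59\right) 34 = \left(-84\right)^{2} + \left(\left(-2 - 15 + 9 \cdot 7\right) - 59\right) 34 = 7056 + \left(\left(-2 - 15 + 63\right) - 59\right) 34 = 7056 + \left(46 - 59\right) 34 = 7056 - 442 = 6614$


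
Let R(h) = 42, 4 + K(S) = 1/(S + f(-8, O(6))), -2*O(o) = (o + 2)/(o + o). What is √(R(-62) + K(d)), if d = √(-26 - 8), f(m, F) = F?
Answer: √((35 - 114*I*√34)/(1 - 3*I*√34)) ≈ 6.1636 - 0.01387*I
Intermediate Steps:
O(o) = -(2 + o)/(4*o) (O(o) = -(o + 2)/(2*(o + o)) = -(2 + o)/(2*(2*o)) = -(2 + o)*1/(2*o)/2 = -(2 + o)/(4*o))
d = I*√34 (d = √(-34) = I*√34 ≈ 5.8309*I)
K(S) = -4 + 1/(-⅓ + S) (K(S) = -4 + 1/(S + (¼)*(-2 - 1*6)/6) = -4 + 1/(S + (¼)*(⅙)*(-2 - 6)) = -4 + 1/(S + (¼)*(⅙)*(-8)) = -4 + 1/(S - ⅓) = -4 + 1/(-⅓ + S))
√(R(-62) + K(d)) = √(42 + (7 - 12*I*√34)/(-1 + 3*(I*√34))) = √(42 + (7 - 12*I*√34)/(-1 + 3*I*√34))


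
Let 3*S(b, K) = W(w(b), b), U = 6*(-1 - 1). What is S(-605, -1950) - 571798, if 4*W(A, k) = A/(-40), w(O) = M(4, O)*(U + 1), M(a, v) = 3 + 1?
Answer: -68615749/120 ≈ -5.7180e+5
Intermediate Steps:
U = -12 (U = 6*(-2) = -12)
M(a, v) = 4
w(O) = -44 (w(O) = 4*(-12 + 1) = 4*(-11) = -44)
W(A, k) = -A/160 (W(A, k) = (A/(-40))/4 = (A*(-1/40))/4 = (-A/40)/4 = -A/160)
S(b, K) = 11/120 (S(b, K) = (-1/160*(-44))/3 = (⅓)*(11/40) = 11/120)
S(-605, -1950) - 571798 = 11/120 - 571798 = -68615749/120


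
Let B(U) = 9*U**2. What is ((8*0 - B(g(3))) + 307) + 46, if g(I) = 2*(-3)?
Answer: 29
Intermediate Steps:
g(I) = -6
((8*0 - B(g(3))) + 307) + 46 = ((8*0 - 9*(-6)**2) + 307) + 46 = ((0 - 9*36) + 307) + 46 = ((0 - 1*324) + 307) + 46 = ((0 - 324) + 307) + 46 = (-324 + 307) + 46 = -17 + 46 = 29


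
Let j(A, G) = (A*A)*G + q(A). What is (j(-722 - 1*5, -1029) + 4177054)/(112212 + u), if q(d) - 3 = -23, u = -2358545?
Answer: 539679307/2246333 ≈ 240.25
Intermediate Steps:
q(d) = -20 (q(d) = 3 - 23 = -20)
j(A, G) = -20 + G*A² (j(A, G) = (A*A)*G - 20 = A²*G - 20 = G*A² - 20 = -20 + G*A²)
(j(-722 - 1*5, -1029) + 4177054)/(112212 + u) = ((-20 - 1029*(-722 - 1*5)²) + 4177054)/(112212 - 2358545) = ((-20 - 1029*(-722 - 5)²) + 4177054)/(-2246333) = ((-20 - 1029*(-727)²) + 4177054)*(-1/2246333) = ((-20 - 1029*528529) + 4177054)*(-1/2246333) = ((-20 - 543856341) + 4177054)*(-1/2246333) = (-543856361 + 4177054)*(-1/2246333) = -539679307*(-1/2246333) = 539679307/2246333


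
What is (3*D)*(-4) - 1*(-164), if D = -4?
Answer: 212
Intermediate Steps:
(3*D)*(-4) - 1*(-164) = (3*(-4))*(-4) - 1*(-164) = -12*(-4) + 164 = 48 + 164 = 212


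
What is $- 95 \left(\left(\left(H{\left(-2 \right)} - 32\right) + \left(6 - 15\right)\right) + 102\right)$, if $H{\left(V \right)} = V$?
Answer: $-5605$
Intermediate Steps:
$- 95 \left(\left(\left(H{\left(-2 \right)} - 32\right) + \left(6 - 15\right)\right) + 102\right) = - 95 \left(\left(\left(-2 - 32\right) + \left(6 - 15\right)\right) + 102\right) = - 95 \left(\left(-34 - 9\right) + 102\right) = - 95 \left(-43 + 102\right) = \left(-95\right) 59 = -5605$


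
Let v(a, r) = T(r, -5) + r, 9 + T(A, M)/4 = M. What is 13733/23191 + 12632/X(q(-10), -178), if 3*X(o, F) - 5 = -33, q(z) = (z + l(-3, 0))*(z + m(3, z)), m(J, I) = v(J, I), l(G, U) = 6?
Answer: -4481947/3313 ≈ -1352.8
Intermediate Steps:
T(A, M) = -36 + 4*M
v(a, r) = -56 + r (v(a, r) = (-36 + 4*(-5)) + r = (-36 - 20) + r = -56 + r)
m(J, I) = -56 + I
q(z) = (-56 + 2*z)*(6 + z) (q(z) = (z + 6)*(z + (-56 + z)) = (6 + z)*(-56 + 2*z) = (-56 + 2*z)*(6 + z))
X(o, F) = -28/3 (X(o, F) = 5/3 + (⅓)*(-33) = 5/3 - 11 = -28/3)
13733/23191 + 12632/X(q(-10), -178) = 13733/23191 + 12632/(-28/3) = 13733*(1/23191) + 12632*(-3/28) = 13733/23191 - 9474/7 = -4481947/3313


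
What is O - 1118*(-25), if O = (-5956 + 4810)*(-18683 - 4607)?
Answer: 26718290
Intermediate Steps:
O = 26690340 (O = -1146*(-23290) = 26690340)
O - 1118*(-25) = 26690340 - 1118*(-25) = 26690340 - 1*(-27950) = 26690340 + 27950 = 26718290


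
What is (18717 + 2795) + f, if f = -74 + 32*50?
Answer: 23038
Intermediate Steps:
f = 1526 (f = -74 + 1600 = 1526)
(18717 + 2795) + f = (18717 + 2795) + 1526 = 21512 + 1526 = 23038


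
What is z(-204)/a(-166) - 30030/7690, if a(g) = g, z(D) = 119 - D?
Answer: -746885/127654 ≈ -5.8509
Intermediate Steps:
z(-204)/a(-166) - 30030/7690 = (119 - 1*(-204))/(-166) - 30030/7690 = (119 + 204)*(-1/166) - 30030*1/7690 = 323*(-1/166) - 3003/769 = -323/166 - 3003/769 = -746885/127654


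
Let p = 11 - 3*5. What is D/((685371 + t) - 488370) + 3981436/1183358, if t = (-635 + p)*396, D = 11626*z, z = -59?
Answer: 517418552060/33159466197 ≈ 15.604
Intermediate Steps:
p = -4 (p = 11 - 15 = -4)
D = -685934 (D = 11626*(-59) = -685934)
t = -253044 (t = (-635 - 4)*396 = -639*396 = -253044)
D/((685371 + t) - 488370) + 3981436/1183358 = -685934/((685371 - 253044) - 488370) + 3981436/1183358 = -685934/(432327 - 488370) + 3981436*(1/1183358) = -685934/(-56043) + 1990718/591679 = -685934*(-1/56043) + 1990718/591679 = 685934/56043 + 1990718/591679 = 517418552060/33159466197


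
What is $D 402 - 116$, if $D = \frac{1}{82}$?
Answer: $- \frac{4555}{41} \approx -111.1$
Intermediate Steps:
$D = \frac{1}{82} \approx 0.012195$
$D 402 - 116 = \frac{1}{82} \cdot 402 - 116 = \frac{201}{41} - 116 = - \frac{4555}{41}$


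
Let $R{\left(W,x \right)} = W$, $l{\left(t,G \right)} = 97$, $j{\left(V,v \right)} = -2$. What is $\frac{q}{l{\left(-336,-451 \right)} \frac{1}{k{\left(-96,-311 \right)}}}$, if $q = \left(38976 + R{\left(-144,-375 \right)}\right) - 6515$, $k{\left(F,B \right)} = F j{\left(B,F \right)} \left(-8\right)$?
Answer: $- \frac{49638912}{97} \approx -5.1174 \cdot 10^{5}$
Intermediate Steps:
$k{\left(F,B \right)} = 16 F$ ($k{\left(F,B \right)} = F \left(-2\right) \left(-8\right) = - 2 F \left(-8\right) = 16 F$)
$q = 32317$ ($q = \left(38976 - 144\right) - 6515 = 38832 - 6515 = 32317$)
$\frac{q}{l{\left(-336,-451 \right)} \frac{1}{k{\left(-96,-311 \right)}}} = \frac{32317}{97 \frac{1}{16 \left(-96\right)}} = \frac{32317}{97 \frac{1}{-1536}} = \frac{32317}{97 \left(- \frac{1}{1536}\right)} = \frac{32317}{- \frac{97}{1536}} = 32317 \left(- \frac{1536}{97}\right) = - \frac{49638912}{97}$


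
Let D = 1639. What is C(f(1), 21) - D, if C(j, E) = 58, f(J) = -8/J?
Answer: -1581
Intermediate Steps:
C(f(1), 21) - D = 58 - 1*1639 = 58 - 1639 = -1581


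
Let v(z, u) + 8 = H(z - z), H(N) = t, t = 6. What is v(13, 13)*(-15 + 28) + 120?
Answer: 94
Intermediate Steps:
H(N) = 6
v(z, u) = -2 (v(z, u) = -8 + 6 = -2)
v(13, 13)*(-15 + 28) + 120 = -2*(-15 + 28) + 120 = -2*13 + 120 = -26 + 120 = 94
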